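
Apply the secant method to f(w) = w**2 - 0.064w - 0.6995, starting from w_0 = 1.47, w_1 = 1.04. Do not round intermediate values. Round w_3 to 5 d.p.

f(w_0) = 1.367320, f(w_1) = 0.315540
w_2 = 1.040000 - (0.315540)·(1.040000 - 1.470000)/(0.315540 - (1.367320)) = 0.910998; f(w_2) = 0.072113
w_3 = 0.910998 - (0.072113)·(0.910998 - 1.040000)/(0.072113 - (0.315540)) = 0.872782; f(w_3) = 0.006390

0.87278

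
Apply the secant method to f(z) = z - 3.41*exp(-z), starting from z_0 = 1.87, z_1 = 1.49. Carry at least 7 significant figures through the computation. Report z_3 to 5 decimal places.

1.12292

f(z_0) = 1.344438, f(z_1) = 0.721479
z_2 = 1.490000 - (0.721479)·(1.490000 - 1.870000)/(0.721479 - (1.344438)) = 1.049903; f(z_2) = -0.143499
z_3 = 1.049903 - (-0.143499)·(1.049903 - 1.490000)/(-0.143499 - (0.721479)) = 1.122915; f(z_3) = 0.013540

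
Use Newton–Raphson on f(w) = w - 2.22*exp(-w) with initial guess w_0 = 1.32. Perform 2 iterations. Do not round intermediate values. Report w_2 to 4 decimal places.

f'(w) = 1 + 2.22*exp(-w)
w_0 = 1.320000: f = 0.726960, f' = 1.593040 → w_1 = 1.320000 - (0.726960)/(1.593040) = 0.863665
w_1 = 0.863665: f = -0.072318, f' = 1.935983 → w_2 = 0.863665 - (-0.072318)/(1.935983) = 0.901020

0.9010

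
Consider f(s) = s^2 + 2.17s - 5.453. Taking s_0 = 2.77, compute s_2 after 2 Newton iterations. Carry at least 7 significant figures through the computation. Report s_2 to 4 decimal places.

1.4980

Newton update: s ← s − f(s)/f'(s).
f'(s) = 2s + 2.17
s_0 = 2.770000: f = 8.230800, f' = 7.710000 → s_1 = 2.770000 - (8.230800)/(7.710000) = 1.702451
s_1 = 1.702451: f = 1.139660, f' = 5.574903 → s_2 = 1.702451 - (1.139660)/(5.574903) = 1.498024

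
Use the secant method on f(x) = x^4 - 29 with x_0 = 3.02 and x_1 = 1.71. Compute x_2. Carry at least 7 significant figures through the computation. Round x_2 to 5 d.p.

f(x_0) = 54.181696, f(x_1) = -20.449639
x_2 = 1.710000 - (-20.449639)·(1.710000 - 3.020000)/(-20.449639 - (54.181696)) = 2.068951; f(x_2) = -10.676805

2.06895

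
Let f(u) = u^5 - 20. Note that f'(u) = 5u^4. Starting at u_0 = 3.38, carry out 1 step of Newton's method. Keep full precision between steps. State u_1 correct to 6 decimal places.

Newton update: u ← u − f(u)/f'(u).
u_0 = 3.380000: f = 421.147174, f' = 652.584577 → u_1 = 3.380000 - (421.147174)/(652.584577) = 2.734647

2.734647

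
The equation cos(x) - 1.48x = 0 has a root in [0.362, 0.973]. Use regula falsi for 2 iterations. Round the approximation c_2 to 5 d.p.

0.56802

False-position update: c = (a·f(b) − b·f(a))/(f(b) − f(a)); replace the endpoint whose sign matches f(c).
f(0.362000) = 0.399430, f(0.973000) = -0.877218
step 1: c = 0.553166, f(c) = 0.032179 > 0 → new bracket [0.553166, 0.973000]
step 2: c = 0.568022, f(c) = 0.002294 > 0 → new bracket [0.568022, 0.973000]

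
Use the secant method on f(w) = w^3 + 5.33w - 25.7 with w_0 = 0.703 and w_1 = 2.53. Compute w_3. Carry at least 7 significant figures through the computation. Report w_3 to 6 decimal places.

f(w_0) = -21.605581, f(w_1) = 3.979177
w_2 = 2.530000 - (3.979177)·(2.530000 - 0.703000)/(3.979177 - (-21.605581)) = 2.245848; f(w_2) = -2.401944
w_3 = 2.245848 - (-2.401944)·(2.245848 - 2.530000)/(-2.401944 - (3.979177)) = 2.352807; f(w_3) = -0.135105

2.352807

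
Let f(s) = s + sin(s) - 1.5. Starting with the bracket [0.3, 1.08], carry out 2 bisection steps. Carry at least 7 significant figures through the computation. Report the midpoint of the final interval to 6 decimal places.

0.787500

f(0.300000) = -0.904480, f(1.080000) = 0.461958 (opposite signs)
step 1: m = 0.690000, f(m) = -0.173463 < 0 → root in [0.690000, 1.080000]
step 2: m = 0.885000, f(m) = 0.158915 > 0 → root in [0.690000, 0.885000]
Midpoint of [0.690000, 0.885000] = 0.787500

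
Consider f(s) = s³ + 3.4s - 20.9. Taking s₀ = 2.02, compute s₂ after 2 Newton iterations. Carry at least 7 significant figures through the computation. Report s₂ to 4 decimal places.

f'(s) = 3s² + 3.4
s_0 = 2.020000: f = -5.789592, f' = 15.641200 → s_1 = 2.020000 - (-5.789592)/(15.641200) = 2.390150
s_1 = 2.390150: f = 0.881002, f' = 20.538453 → s_2 = 2.390150 - (0.881002)/(20.538453) = 2.347255

2.3473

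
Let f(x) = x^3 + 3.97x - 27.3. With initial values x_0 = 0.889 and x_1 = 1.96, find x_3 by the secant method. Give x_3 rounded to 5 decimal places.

2.46688

f(x_0) = -23.068075, f(x_1) = -11.989264
x_2 = 1.960000 - (-11.989264)·(1.960000 - 0.889000)/(-11.989264 - (-23.068075)) = 3.119014; f(x_2) = 15.425044
x_3 = 3.119014 - (15.425044)·(3.119014 - 1.960000)/(15.425044 - (-11.989264)) = 2.466879; f(x_3) = -2.494323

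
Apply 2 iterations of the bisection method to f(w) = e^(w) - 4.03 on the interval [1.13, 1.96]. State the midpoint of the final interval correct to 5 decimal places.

1.44125

f(1.130000) = -0.934343, f(1.960000) = 3.069327 (opposite signs)
step 1: m = 1.545000, f(m) = 0.657972 > 0 → root in [1.130000, 1.545000]
step 2: m = 1.337500, f(m) = -0.220492 < 0 → root in [1.337500, 1.545000]
Midpoint of [1.337500, 1.545000] = 1.441250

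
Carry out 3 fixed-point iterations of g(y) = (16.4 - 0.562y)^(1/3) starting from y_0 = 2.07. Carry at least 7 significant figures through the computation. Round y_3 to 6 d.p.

2.466967

y_1 = g(2.070000) = 2.479115
y_2 = g(2.479115) = 2.466581
y_3 = g(2.466581) = 2.466967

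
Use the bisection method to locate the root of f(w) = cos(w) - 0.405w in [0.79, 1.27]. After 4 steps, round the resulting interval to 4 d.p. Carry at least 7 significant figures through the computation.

[1.0900, 1.1200]

f(0.790000) = 0.383895, f(1.270000) = -0.218069 (opposite signs)
step 1: m = 1.030000, f(m) = 0.097669 > 0 → root in [1.030000, 1.270000]
step 2: m = 1.150000, f(m) = -0.057263 < 0 → root in [1.030000, 1.150000]
step 3: m = 1.090000, f(m) = 0.021035 > 0 → root in [1.090000, 1.150000]
step 4: m = 1.120000, f(m) = -0.017918 < 0 → root in [1.090000, 1.120000]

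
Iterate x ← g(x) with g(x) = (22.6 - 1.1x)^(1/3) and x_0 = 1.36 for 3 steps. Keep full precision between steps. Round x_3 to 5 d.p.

x_1 = g(1.360000) = 2.763471
x_2 = g(2.763471) = 2.694372
x_3 = g(2.694372) = 2.697858

2.69786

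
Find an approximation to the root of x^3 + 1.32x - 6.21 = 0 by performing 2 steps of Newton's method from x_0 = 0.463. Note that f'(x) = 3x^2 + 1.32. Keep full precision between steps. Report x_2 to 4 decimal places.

Newton update: x ← x − f(x)/f'(x).
x_0 = 0.463000: f = -5.499587, f' = 1.963107 → x_1 = 0.463000 - (-5.499587)/(1.963107) = 3.264471
x_1 = 3.264471: f = 32.887818, f' = 33.290311 → x_2 = 3.264471 - (32.887818)/(33.290311) = 2.276561

2.2766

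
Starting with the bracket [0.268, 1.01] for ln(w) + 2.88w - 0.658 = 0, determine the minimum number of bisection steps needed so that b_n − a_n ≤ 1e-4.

13

Initial width b − a = 1.01 − 0.268 = 0.742000.
After n steps the width is (b−a)/2^n; need (b−a)/2^n ≤ 1e-4.
So n ≥ log₂(0.742000/1e-4) = log₂(7420.0000) ≈ 12.8572.
Hence n = 13.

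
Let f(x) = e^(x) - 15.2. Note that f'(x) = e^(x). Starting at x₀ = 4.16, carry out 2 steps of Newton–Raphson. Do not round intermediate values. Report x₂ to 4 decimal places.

x_0 = 4.160000: f = 48.871523, f' = 64.071523 → x_1 = 4.160000 - (48.871523)/(64.071523) = 3.397235
x_1 = 3.397235: f = 14.681360, f' = 29.881360 → x_2 = 3.397235 - (14.681360)/(29.881360) = 2.905913

2.9059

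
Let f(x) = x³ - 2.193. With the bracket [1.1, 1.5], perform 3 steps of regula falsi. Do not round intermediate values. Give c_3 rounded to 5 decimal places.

f(1.100000) = -0.862000, f(1.500000) = 1.182000
step 1: c = 1.268689, f(c) = -0.150955 < 0 → new bracket [1.268689, 1.500000]
step 2: c = 1.294884, f(c) = -0.021834 < 0 → new bracket [1.294884, 1.500000]
step 3: c = 1.298605, f(c) = -0.003067 < 0 → new bracket [1.298605, 1.500000]

1.29860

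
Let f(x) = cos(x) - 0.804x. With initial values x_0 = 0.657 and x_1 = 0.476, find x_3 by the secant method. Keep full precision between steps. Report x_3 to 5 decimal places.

0.83311

f(x_0) = 0.263600, f(x_1) = 0.506131
x_2 = 0.476000 - (0.506131)·(0.476000 - 0.657000)/(0.506131 - (0.263600)) = 0.853724; f(x_2) = -0.029213
x_3 = 0.853724 - (-0.029213)·(0.853724 - 0.476000)/(-0.029213 - (0.506131)) = 0.833112; f(x_3) = 0.002754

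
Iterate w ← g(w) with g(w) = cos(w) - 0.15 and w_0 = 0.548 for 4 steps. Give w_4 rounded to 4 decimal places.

w_1 = g(0.548000) = 0.703568
w_2 = g(0.703568) = 0.612539
w_3 = g(0.612539) = 0.668191
w_4 = g(0.668191) = 0.634944

0.6349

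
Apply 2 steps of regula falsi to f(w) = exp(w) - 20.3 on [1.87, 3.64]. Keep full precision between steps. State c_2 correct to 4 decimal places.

2.9022

f(1.870000) = -13.811704, f(3.640000) = 17.791837
step 1: c = 2.643544, f(c) = -6.237052 < 0 → new bracket [2.643544, 3.640000]
step 2: c = 2.902188, f(c) = -2.086037 < 0 → new bracket [2.902188, 3.640000]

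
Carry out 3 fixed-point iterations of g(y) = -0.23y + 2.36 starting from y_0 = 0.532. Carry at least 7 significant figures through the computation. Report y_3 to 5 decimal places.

1.93557

y_1 = g(0.532000) = 2.237640
y_2 = g(2.237640) = 1.845343
y_3 = g(1.845343) = 1.935571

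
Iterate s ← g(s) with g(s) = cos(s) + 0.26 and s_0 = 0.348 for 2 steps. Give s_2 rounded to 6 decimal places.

0.622305

s_1 = g(0.348000) = 1.200057
s_2 = g(1.200057) = 0.622305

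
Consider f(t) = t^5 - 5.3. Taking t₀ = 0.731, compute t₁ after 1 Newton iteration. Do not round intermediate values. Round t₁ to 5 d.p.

4.29704

f'(t) = 5t⁴
t_0 = 0.731000: f = -5.091269, f' = 1.427708 → t_1 = 0.731000 - (-5.091269)/(1.427708) = 4.297043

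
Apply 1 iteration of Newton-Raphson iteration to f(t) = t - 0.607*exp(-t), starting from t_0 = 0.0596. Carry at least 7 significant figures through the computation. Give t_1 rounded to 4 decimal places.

0.3855

f'(t) = 1 + 0.607*exp(-t)
t_0 = 0.059600: f = -0.512280, f' = 1.571880 → t_1 = 0.059600 - (-0.512280)/(1.571880) = 0.385503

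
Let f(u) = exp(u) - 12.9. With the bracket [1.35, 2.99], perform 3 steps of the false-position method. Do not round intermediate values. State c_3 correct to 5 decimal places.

2.54530

False-position update: c = (a·f(b) − b·f(a))/(f(b) − f(a)); replace the endpoint whose sign matches f(c).
f(1.350000) = -9.042574, f(2.990000) = 6.985682
step 1: c = 2.275230, f(c) = -3.169845 < 0 → new bracket [2.275230, 2.990000]
step 2: c = 2.498331, f(c) = -0.737821 < 0 → new bracket [2.498331, 2.990000]
step 3: c = 2.545300, f(c) = -0.152950 < 0 → new bracket [2.545300, 2.990000]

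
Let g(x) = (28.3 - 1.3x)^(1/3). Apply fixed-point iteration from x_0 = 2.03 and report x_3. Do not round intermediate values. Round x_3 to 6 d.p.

x_1 = g(2.030000) = 2.949564
x_2 = g(2.949564) = 2.903032
x_3 = g(2.903032) = 2.905422

2.905422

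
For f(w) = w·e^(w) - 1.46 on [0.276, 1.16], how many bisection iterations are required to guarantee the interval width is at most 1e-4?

14

Initial width b − a = 1.16 − 0.276 = 0.884000.
After n steps the width is (b−a)/2^n; need (b−a)/2^n ≤ 1e-4.
So n ≥ log₂(0.884000/1e-4) = log₂(8840.0000) ≈ 13.1098.
Hence n = 14.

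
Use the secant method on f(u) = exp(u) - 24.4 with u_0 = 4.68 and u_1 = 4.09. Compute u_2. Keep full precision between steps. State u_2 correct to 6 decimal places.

3.655887

f(u_0) = 83.370073, f(u_1) = 35.339892
u_2 = 4.090000 - (35.339892)·(4.090000 - 4.680000)/(35.339892 - (83.370073)) = 3.655887; f(u_2) = 14.301826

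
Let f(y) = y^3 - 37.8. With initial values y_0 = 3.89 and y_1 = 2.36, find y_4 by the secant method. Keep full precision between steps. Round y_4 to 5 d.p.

f(y_0) = 21.063869, f(y_1) = -24.655744
y_2 = 2.360000 - (-24.655744)·(2.360000 - 3.890000)/(-24.655744 - (21.063869)) = 3.185101; f(y_2) = -5.487576
y_3 = 3.185101 - (-5.487576)·(3.185101 - 2.360000)/(-5.487576 - (-24.655744)) = 3.421316; f(y_3) = 2.247866
y_4 = 3.421316 - (2.247866)·(3.421316 - 3.185101)/(2.247866 - (-5.487576)) = 3.352673; f(y_4) = -0.114555

3.35267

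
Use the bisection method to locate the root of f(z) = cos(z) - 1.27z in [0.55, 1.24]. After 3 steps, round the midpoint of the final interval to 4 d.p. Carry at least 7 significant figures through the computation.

0.5931

f(0.550000) = 0.154025, f(1.240000) = -1.250004 (opposite signs)
step 1: m = 0.895000, f(m) = -0.511131 < 0 → root in [0.550000, 0.895000]
step 2: m = 0.722500, f(m) = -0.167420 < 0 → root in [0.550000, 0.722500]
step 3: m = 0.636250, f(m) = -0.003708 < 0 → root in [0.550000, 0.636250]
Midpoint of [0.550000, 0.636250] = 0.593125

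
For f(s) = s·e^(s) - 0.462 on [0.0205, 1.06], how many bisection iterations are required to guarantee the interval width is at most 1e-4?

14

Initial width b − a = 1.06 − 0.0205 = 1.039500.
After n steps the width is (b−a)/2^n; need (b−a)/2^n ≤ 1e-4.
So n ≥ log₂(1.039500/1e-4) = log₂(10395.0000) ≈ 13.3436.
Hence n = 14.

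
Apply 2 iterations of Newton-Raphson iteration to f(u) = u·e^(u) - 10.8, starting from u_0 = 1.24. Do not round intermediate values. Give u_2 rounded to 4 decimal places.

1.8433

Newton update: u ← u − f(u)/f'(u).
f'(u) = (u + 1)·e^(u)
u_0 = 1.240000: f = -6.515039, f' = 7.740574 → u_1 = 1.240000 - (-6.515039)/(7.740574) = 2.081674
u_1 = 2.081674: f = 5.890609, f' = 24.708488 → u_2 = 2.081674 - (5.890609)/(24.708488) = 1.843270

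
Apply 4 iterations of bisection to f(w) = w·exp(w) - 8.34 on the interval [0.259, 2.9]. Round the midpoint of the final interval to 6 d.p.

f(0.259000) = -8.004431, f(2.900000) = 44.365022 (opposite signs)
step 1: m = 1.579500, f(m) = -0.675431 < 0 → root in [1.579500, 2.900000]
step 2: m = 2.239750, f(m) = 12.693455 > 0 → root in [1.579500, 2.239750]
step 3: m = 1.909625, f(m) = 4.551032 > 0 → root in [1.579500, 1.909625]
step 4: m = 1.744562, f(m) = 1.644824 > 0 → root in [1.579500, 1.744562]
Midpoint of [1.579500, 1.744562] = 1.662031

1.662031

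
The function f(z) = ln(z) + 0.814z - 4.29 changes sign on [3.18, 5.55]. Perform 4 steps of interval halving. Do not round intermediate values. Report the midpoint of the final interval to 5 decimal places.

3.69844

f(3.180000) = -0.544599, f(5.550000) = 1.941498 (opposite signs)
step 1: m = 4.365000, f(m) = 0.736728 > 0 → root in [3.180000, 4.365000]
step 2: m = 3.772500, f(m) = 0.108553 > 0 → root in [3.180000, 3.772500]
step 3: m = 3.476250, f(m) = -0.214378 < 0 → root in [3.476250, 3.772500]
step 4: m = 3.624375, f(m) = -0.052077 < 0 → root in [3.624375, 3.772500]
Midpoint of [3.624375, 3.772500] = 3.698437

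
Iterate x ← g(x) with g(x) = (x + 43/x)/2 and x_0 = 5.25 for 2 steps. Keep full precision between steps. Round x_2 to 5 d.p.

x_1 = g(5.250000) = 6.720238
x_2 = g(6.720238) = 6.559410

6.55941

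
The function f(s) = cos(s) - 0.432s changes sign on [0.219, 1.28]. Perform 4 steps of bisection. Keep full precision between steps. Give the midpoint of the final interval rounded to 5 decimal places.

1.11422

f(0.219000) = 0.881507, f(1.280000) = -0.266245 (opposite signs)
step 1: m = 0.749500, f(m) = 0.408246 > 0 → root in [0.749500, 1.280000]
step 2: m = 1.014750, f(m) = 0.089460 > 0 → root in [1.014750, 1.280000]
step 3: m = 1.147375, f(m) = -0.084784 < 0 → root in [1.014750, 1.147375]
step 4: m = 1.081063, f(m) = 0.003372 > 0 → root in [1.081063, 1.147375]
Midpoint of [1.081063, 1.147375] = 1.114219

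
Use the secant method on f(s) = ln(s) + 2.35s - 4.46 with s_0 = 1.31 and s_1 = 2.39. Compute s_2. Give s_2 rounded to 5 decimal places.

Secant update: s_(k+1) = s_k − f(s_k)·(s_k − s_(k-1))/(f(s_k) − f(s_(k-1))).
f(s_0) = -1.111473, f(s_1) = 2.027793
s_2 = 2.390000 - (2.027793)·(2.390000 - 1.310000)/(2.027793 - (-1.111473)) = 1.692379; f(s_2) = 0.043227

1.69238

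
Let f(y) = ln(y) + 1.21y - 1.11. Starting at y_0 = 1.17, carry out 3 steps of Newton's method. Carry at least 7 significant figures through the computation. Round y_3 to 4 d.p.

f'(y) = 1/y + 1.21
y_0 = 1.170000: f = 0.462704, f' = 2.064701 → y_1 = 1.170000 - (0.462704)/(2.064701) = 0.945898
y_1 = 0.945898: f = -0.021084, f' = 2.267197 → y_2 = 0.945898 - (-0.021084)/(2.267197) = 0.955198
y_2 = 0.955198: f = -0.000048, f' = 2.256904 → y_3 = 0.955198 - (-0.000048)/(2.256904) = 0.955219

0.9552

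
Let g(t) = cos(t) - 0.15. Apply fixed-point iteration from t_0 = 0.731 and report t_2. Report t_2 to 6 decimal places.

t_1 = g(0.731000) = 0.594507
t_2 = g(0.594507) = 0.678425

0.678425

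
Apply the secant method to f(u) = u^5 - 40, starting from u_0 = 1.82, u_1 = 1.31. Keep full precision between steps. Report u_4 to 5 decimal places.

1.99530

f(u_0) = -20.030971, f(u_1) = -36.142051
u_2 = 1.310000 - (-36.142051)·(1.310000 - 1.820000)/(-36.142051 - (-20.030971)) = 2.454085; f(u_2) = 49.011902
u_3 = 2.454085 - (49.011902)·(2.454085 - 1.310000)/(49.011902 - (-36.142051)) = 1.795586; f(u_3) = -21.334860
u_4 = 1.795586 - (-21.334860)·(1.795586 - 2.454085)/(-21.334860 - (49.011902)) = 1.995297; f(u_4) = -8.374507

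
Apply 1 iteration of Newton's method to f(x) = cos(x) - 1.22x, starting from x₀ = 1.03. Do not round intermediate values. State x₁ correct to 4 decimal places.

f'(x) = -sin(x) - 1.22
x_0 = 1.030000: f = -0.741781, f' = -2.077299 → x_1 = 1.030000 - (-0.741781)/(-2.077299) = 0.672911

0.6729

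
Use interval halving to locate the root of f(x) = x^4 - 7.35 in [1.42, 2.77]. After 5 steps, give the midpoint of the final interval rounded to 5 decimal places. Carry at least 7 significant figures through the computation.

1.65203

f(1.420000) = -3.284131, f(2.770000) = 51.523394 (opposite signs)
step 1: m = 2.095000, f(m) = 11.913540 > 0 → root in [1.420000, 2.095000]
step 2: m = 1.757500, f(m) = 2.190724 > 0 → root in [1.420000, 1.757500]
step 3: m = 1.588750, f(m) = -0.978785 < 0 → root in [1.588750, 1.757500]
step 4: m = 1.673125, f(m) = 0.486345 > 0 → root in [1.588750, 1.673125]
step 5: m = 1.630937, f(m) = -0.274628 < 0 → root in [1.630937, 1.673125]
Midpoint of [1.630937, 1.673125] = 1.652031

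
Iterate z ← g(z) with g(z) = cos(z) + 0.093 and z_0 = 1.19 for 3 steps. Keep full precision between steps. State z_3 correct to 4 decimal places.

z_1 = g(1.190000) = 0.464660
z_2 = g(0.464660) = 0.986974
z_3 = g(0.986974) = 0.644217

0.6442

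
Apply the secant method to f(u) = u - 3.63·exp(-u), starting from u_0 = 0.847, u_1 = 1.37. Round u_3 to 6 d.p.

Secant update: u_(k+1) = u_k − f(u_k)·(u_k − u_(k-1))/(f(u_k) − f(u_(k-1))).
f(u_0) = -0.709178, f(u_1) = 0.447592
u_2 = 1.370000 - (0.447592)·(1.370000 - 0.847000)/(0.447592 - (-0.709178)) = 1.167634; f(u_2) = 0.038334
u_3 = 1.167634 - (0.038334)·(1.167634 - 1.370000)/(0.038334 - (0.447592)) = 1.148679; f(u_3) = -0.002231

1.148679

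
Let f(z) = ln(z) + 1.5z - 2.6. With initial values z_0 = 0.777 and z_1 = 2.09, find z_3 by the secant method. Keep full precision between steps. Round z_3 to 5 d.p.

Secant update: z_(k+1) = z_k − f(z_k)·(z_k − z_(k-1))/(f(z_k) − f(z_(k-1))).
f(z_0) = -1.686815, f(z_1) = 1.272164
z_2 = 2.090000 - (1.272164)·(2.090000 - 0.777000)/(1.272164 - (-1.686815)) = 1.525497; f(z_2) = 0.110567
z_3 = 1.525497 - (0.110567)·(1.525497 - 2.090000)/(0.110567 - (1.272164)) = 1.471765; f(z_3) = -0.005890

1.47177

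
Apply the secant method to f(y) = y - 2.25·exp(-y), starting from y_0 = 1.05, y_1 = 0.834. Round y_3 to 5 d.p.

0.90778

f(y_0) = 0.262640, f(y_1) = -0.143194
y_2 = 0.834000 - (-0.143194)·(0.834000 - 1.050000)/(-0.143194 - (0.262640)) = 0.910213; f(y_2) = 0.004727
y_3 = 0.910213 - (0.004727)·(0.910213 - 0.834000)/(0.004727 - (-0.143194)) = 0.907778; f(y_3) = 0.000084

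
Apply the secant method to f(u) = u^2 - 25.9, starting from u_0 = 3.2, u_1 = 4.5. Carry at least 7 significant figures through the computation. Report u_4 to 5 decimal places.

f(u_0) = -15.660000, f(u_1) = -5.650000
u_2 = 4.500000 - (-5.650000)·(4.500000 - 3.200000)/(-5.650000 - (-15.660000)) = 5.233766; f(u_2) = 1.492309
u_3 = 5.233766 - (1.492309)·(5.233766 - 4.500000)/(1.492309 - (-5.650000)) = 5.080454; f(u_3) = -0.088991
u_4 = 5.080454 - (-0.088991)·(5.080454 - 5.233766)/(-0.088991 - (1.492309)) = 5.089082; f(u_4) = -0.001248

5.08908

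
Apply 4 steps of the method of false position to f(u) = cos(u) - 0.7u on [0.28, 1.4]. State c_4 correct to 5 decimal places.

0.89430

f(0.280000) = 0.765055, f(1.400000) = -0.810033
step 1: c = 0.824009, f(c) = 0.102478 > 0 → new bracket [0.824009, 1.400000]
step 2: c = 0.888695, f(c) = 0.008339 > 0 → new bracket [0.888695, 1.400000]
step 3: c = 0.893905, f(c) = 0.000639 > 0 → new bracket [0.893905, 1.400000]
step 4: c = 0.894304, f(c) = 0.000049 > 0 → new bracket [0.894304, 1.400000]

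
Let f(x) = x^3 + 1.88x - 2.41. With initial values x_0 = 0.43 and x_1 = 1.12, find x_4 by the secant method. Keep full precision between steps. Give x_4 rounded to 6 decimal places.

0.897826

f(x_0) = -1.522093, f(x_1) = 1.100528
x_2 = 1.120000 - (1.100528)·(1.120000 - 0.430000)/(1.100528 - (-1.522093)) = 0.830456; f(x_2) = -0.276013
x_3 = 0.830456 - (-0.276013)·(0.830456 - 1.120000)/(-0.276013 - (1.100528)) = 0.888513; f(x_3) = -0.038154
x_4 = 0.888513 - (-0.038154)·(0.888513 - 0.830456)/(-0.038154 - (-0.276013)) = 0.897826; f(x_4) = 0.001642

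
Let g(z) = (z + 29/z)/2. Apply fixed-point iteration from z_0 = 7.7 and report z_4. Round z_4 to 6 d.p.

z_1 = g(7.700000) = 5.733117
z_2 = g(5.733117) = 5.395724
z_3 = g(5.395724) = 5.385175
z_4 = g(5.385175) = 5.385165

5.385165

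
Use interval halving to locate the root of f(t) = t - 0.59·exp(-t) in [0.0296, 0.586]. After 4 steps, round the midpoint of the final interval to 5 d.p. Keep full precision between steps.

f(0.029600) = -0.543192, f(0.586000) = 0.257636 (opposite signs)
step 1: m = 0.307800, f(m) = -0.125887 < 0 → root in [0.307800, 0.586000]
step 2: m = 0.446900, f(m) = 0.069531 > 0 → root in [0.307800, 0.446900]
step 3: m = 0.377350, f(m) = -0.027199 < 0 → root in [0.377350, 0.446900]
step 4: m = 0.412125, f(m) = 0.021403 > 0 → root in [0.377350, 0.412125]
Midpoint of [0.377350, 0.412125] = 0.394737

0.39474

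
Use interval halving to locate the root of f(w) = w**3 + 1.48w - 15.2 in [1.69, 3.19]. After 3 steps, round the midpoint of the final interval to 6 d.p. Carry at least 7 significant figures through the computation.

f(1.690000) = -7.871991, f(3.190000) = 21.982959 (opposite signs)
step 1: m = 2.440000, f(m) = 2.937984 > 0 → root in [1.690000, 2.440000]
step 2: m = 2.065000, f(m) = -3.338175 < 0 → root in [2.065000, 2.440000]
step 3: m = 2.252500, f(m) = -0.437664 < 0 → root in [2.252500, 2.440000]
Midpoint of [2.252500, 2.440000] = 2.346250

2.346250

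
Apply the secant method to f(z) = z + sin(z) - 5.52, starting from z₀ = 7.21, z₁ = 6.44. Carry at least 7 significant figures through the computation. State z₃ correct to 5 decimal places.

f(z_0) = 2.489712, f(z_1) = 1.076173
z_2 = 6.440000 - (1.076173)·(6.440000 - 7.210000)/(1.076173 - (2.489712)) = 5.853774; f(z_2) = -0.082561
z_3 = 5.853774 - (-0.082561)·(5.853774 - 6.440000)/(-0.082561 - (1.076173)) = 5.895544; f(z_3) = -0.002463

5.89554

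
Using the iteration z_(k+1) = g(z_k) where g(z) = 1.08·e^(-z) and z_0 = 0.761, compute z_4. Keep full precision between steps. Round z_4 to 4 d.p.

0.6153

z_1 = g(0.761000) = 0.504575
z_2 = g(0.504575) = 0.652063
z_3 = g(0.652063) = 0.562647
z_4 = g(0.562647) = 0.615275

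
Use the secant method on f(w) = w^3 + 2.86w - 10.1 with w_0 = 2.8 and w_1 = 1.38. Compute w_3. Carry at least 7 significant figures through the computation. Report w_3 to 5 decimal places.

f(w_0) = 19.860000, f(w_1) = -3.525128
w_2 = 1.380000 - (-3.525128)·(1.380000 - 2.800000)/(-3.525128 - (19.860000)) = 1.594054; f(w_2) = -1.490501
w_3 = 1.594054 - (-1.490501)·(1.594054 - 1.380000)/(-1.490501 - (-3.525128)) = 1.750863; f(w_3) = 0.274776

1.75086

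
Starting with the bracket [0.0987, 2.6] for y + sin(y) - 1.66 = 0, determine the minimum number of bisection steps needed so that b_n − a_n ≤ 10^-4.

Initial width b − a = 2.6 − 0.0987 = 2.501300.
After n steps the width is (b−a)/2^n; need (b−a)/2^n ≤ 10^-4.
So n ≥ log₂(2.501300/10^-4) = log₂(25013.0000) ≈ 14.6104.
Hence n = 15.

15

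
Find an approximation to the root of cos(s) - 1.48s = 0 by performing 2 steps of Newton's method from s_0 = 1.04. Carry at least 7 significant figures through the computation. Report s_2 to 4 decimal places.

0.5693

f'(s) = -sin(s) - 1.48
s_0 = 1.040000: f = -1.032980, f' = -2.342404 → s_1 = 1.040000 - (-1.032980)/(-2.342404) = 0.599009
s_1 = 0.599009: f = -0.060638, f' = -2.043824 → s_2 = 0.599009 - (-0.060638)/(-2.043824) = 0.569340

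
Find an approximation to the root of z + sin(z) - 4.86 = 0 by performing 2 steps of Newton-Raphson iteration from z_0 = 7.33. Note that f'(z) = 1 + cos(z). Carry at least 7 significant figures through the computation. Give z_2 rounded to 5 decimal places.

z_0 = 7.330000: f = 3.335834, f' = 1.500332 → z_1 = 7.330000 - (3.335834)/(1.500332) = 5.106602
z_1 = 5.106602: f = -0.676697, f' = 1.384082 → z_2 = 5.106602 - (-0.676697)/(1.384082) = 5.595516

5.59552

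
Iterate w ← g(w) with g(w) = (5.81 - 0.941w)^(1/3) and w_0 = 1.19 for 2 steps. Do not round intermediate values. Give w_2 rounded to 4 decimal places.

w_1 = g(1.190000) = 1.673905
w_2 = g(1.673905) = 1.617880

1.6179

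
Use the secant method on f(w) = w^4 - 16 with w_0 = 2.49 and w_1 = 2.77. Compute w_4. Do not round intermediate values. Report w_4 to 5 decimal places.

2.00912

Secant update: w_(k+1) = w_k − f(w_k)·(w_k − w_(k-1))/(f(w_k) − f(w_(k-1))).
f(w_0) = 22.441240, f(w_1) = 42.873394
w_2 = 2.770000 - (42.873394)·(2.770000 - 2.490000)/(42.873394 - (22.441240)) = 2.182468; f(w_2) = 6.687744
w_3 = 2.182468 - (6.687744)·(2.182468 - 2.770000)/(6.687744 - (42.873394)) = 2.073881; f(w_3) = 2.498465
w_4 = 2.073881 - (2.498465)·(2.073881 - 2.182468)/(2.498465 - (6.687744)) = 2.009121; f(w_4) = 0.293878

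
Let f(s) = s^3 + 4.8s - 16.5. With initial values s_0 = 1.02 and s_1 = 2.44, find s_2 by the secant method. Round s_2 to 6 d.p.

1.758146

Secant update: s_(k+1) = s_k − f(s_k)·(s_k − s_(k-1))/(f(s_k) − f(s_(k-1))).
f(s_0) = -10.542792, f(s_1) = 9.738784
s_2 = 2.440000 - (9.738784)·(2.440000 - 1.020000)/(9.738784 - (-10.542792)) = 1.758146; f(s_2) = -2.626334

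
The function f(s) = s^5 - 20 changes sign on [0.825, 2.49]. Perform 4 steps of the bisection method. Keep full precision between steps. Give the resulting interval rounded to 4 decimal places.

[1.7616, 1.8656]

f(0.825000) = -19.617818, f(2.490000) = 75.718688 (opposite signs)
step 1: m = 1.657500, f(m) = -7.489701 < 0 → root in [1.657500, 2.490000]
step 2: m = 2.073750, f(m) = 18.351468 > 0 → root in [1.657500, 2.073750]
step 3: m = 1.865625, f(m) = 2.600693 > 0 → root in [1.657500, 1.865625]
step 4: m = 1.761563, f(m) = -3.037484 < 0 → root in [1.761563, 1.865625]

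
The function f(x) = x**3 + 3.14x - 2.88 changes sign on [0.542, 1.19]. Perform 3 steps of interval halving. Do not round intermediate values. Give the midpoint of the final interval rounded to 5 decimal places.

0.74450

f(0.542000) = -1.018900, f(1.190000) = 2.541759 (opposite signs)
step 1: m = 0.866000, f(m) = 0.488702 > 0 → root in [0.542000, 0.866000]
step 2: m = 0.704000, f(m) = -0.320526 < 0 → root in [0.704000, 0.866000]
step 3: m = 0.785000, f(m) = 0.068637 > 0 → root in [0.704000, 0.785000]
Midpoint of [0.704000, 0.785000] = 0.744500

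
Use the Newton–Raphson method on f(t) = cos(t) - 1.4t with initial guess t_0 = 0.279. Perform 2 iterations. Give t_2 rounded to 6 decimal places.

f'(t) = -sin(t) - 1.4
t_0 = 0.279000: f = 0.570731, f' = -1.675394 → t_1 = 0.279000 - (0.570731)/(-1.675394) = 0.619655
t_1 = 0.619655: f = -0.053438, f' = -1.980754 → t_2 = 0.619655 - (-0.053438)/(-1.980754) = 0.592676

0.592676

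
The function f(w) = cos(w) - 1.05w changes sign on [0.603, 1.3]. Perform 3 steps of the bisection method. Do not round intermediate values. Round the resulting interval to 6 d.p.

[0.690125, 0.777250]

f(0.603000) = 0.190488, f(1.300000) = -1.097501 (opposite signs)
step 1: m = 0.951500, f(m) = -0.418613 < 0 → root in [0.603000, 0.951500]
step 2: m = 0.777250, f(m) = -0.103268 < 0 → root in [0.603000, 0.777250]
step 3: m = 0.690125, f(m) = 0.046535 > 0 → root in [0.690125, 0.777250]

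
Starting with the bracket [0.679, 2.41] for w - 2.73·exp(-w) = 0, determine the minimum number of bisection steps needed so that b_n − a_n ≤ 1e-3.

Initial width b − a = 2.41 − 0.679 = 1.731000.
After n steps the width is (b−a)/2^n; need (b−a)/2^n ≤ 1e-3.
So n ≥ log₂(1.731000/1e-3) = log₂(1731.0000) ≈ 10.7574.
Hence n = 11.

11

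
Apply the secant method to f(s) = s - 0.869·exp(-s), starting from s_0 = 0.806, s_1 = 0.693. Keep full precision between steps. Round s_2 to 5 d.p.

0.50983

f(s_0) = 0.417869, f(s_1) = 0.258436
s_2 = 0.693000 - (0.258436)·(0.693000 - 0.806000)/(0.258436 - (0.417869)) = 0.509830; f(s_2) = -0.012089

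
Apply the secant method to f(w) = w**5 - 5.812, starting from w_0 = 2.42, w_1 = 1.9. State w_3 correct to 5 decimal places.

1.55259

f(w_0) = 77.187759, f(w_1) = 18.948990
w_2 = 1.900000 - (18.948990)·(1.900000 - 2.420000)/(18.948990 - (77.187759)) = 1.730809; f(w_2) = 9.720657
w_3 = 1.730809 - (9.720657)·(1.730809 - 1.900000)/(9.720657 - (18.948990)) = 1.552592; f(w_3) = 3.209661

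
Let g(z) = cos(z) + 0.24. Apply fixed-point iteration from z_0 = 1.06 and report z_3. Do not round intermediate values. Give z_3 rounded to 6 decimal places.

0.792091

z_1 = g(1.060000) = 0.728872
z_2 = g(0.728872) = 0.985926
z_3 = g(0.985926) = 0.792091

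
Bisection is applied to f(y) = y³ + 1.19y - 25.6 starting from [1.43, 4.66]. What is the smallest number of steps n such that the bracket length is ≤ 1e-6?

Initial width b − a = 4.66 − 1.43 = 3.230000.
After n steps the width is (b−a)/2^n; need (b−a)/2^n ≤ 1e-6.
So n ≥ log₂(3.230000/1e-6) = log₂(3230000.0000) ≈ 21.6231.
Hence n = 22.

22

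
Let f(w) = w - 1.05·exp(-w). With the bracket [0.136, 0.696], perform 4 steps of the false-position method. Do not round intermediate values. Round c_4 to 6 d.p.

f(0.136000) = -0.780485, f(0.696000) = 0.172496
step 1: c = 0.594636, f(c) = 0.015285 > 0 → new bracket [0.136000, 0.594636]
step 2: c = 0.585827, f(c) = 0.001349 > 0 → new bracket [0.136000, 0.585827]
step 3: c = 0.585051, f(c) = 0.000119 > 0 → new bracket [0.136000, 0.585051]
step 4: c = 0.584982, f(c) = 0.000011 > 0 → new bracket [0.136000, 0.584982]

0.584982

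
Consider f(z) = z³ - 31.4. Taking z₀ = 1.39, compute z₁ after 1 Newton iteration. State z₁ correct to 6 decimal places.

6.343916

f'(z) = 3z²
z_0 = 1.390000: f = -28.714381, f' = 5.796300 → z_1 = 1.390000 - (-28.714381)/(5.796300) = 6.343916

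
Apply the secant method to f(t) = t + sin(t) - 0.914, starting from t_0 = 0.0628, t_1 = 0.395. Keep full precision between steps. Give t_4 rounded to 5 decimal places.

0.46530

f(t_0) = -0.788441, f(t_1) = -0.134192
t_2 = 0.395000 - (-0.134192)·(0.395000 - 0.062800)/(-0.134192 - (-0.788441)) = 0.463137; f(t_2) = -0.004106
t_3 = 0.463137 - (-0.004106)·(0.463137 - 0.395000)/(-0.004106 - (-0.134192)) = 0.465288; f(t_3) = -0.000032
t_4 = 0.465288 - (-0.000032)·(0.465288 - 0.463137)/(-0.000032 - (-0.004106)) = 0.465305; f(t_4) = -0.000000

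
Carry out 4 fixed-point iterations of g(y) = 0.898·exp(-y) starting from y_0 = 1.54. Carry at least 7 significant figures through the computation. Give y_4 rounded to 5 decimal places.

0.58525

y_1 = g(1.540000) = 0.192514
y_2 = g(0.192514) = 0.740745
y_3 = g(0.740745) = 0.428129
y_4 = g(0.428129) = 0.585251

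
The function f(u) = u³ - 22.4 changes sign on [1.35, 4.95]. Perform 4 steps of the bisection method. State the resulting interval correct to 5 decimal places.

[2.70000, 2.92500]

f(1.350000) = -19.939625, f(4.950000) = 98.887375 (opposite signs)
step 1: m = 3.150000, f(m) = 8.855875 > 0 → root in [1.350000, 3.150000]
step 2: m = 2.250000, f(m) = -11.009375 < 0 → root in [2.250000, 3.150000]
step 3: m = 2.700000, f(m) = -2.717000 < 0 → root in [2.700000, 3.150000]
step 4: m = 2.925000, f(m) = 2.625203 > 0 → root in [2.700000, 2.925000]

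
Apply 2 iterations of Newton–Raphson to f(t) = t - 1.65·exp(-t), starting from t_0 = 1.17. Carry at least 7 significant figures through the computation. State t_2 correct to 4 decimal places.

Newton update: t ← t − f(t)/f'(t).
f'(t) = 1 + 1.65·exp(-t)
t_0 = 1.170000: f = 0.657895, f' = 1.512105 → t_1 = 1.170000 - (0.657895)/(1.512105) = 0.734915
t_1 = 0.734915: f = -0.056336, f' = 1.791251 → t_2 = 0.734915 - (-0.056336)/(1.791251) = 0.766366

0.7664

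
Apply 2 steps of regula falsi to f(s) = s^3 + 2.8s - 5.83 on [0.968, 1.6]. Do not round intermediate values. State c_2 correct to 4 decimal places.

1.2922

f(0.968000) = -2.212561, f(1.600000) = 2.746000
step 1: c = 1.250005, f(c) = -0.376838 < 0 → new bracket [1.250005, 1.600000]
step 2: c = 1.292239, f(c) = -0.053841 < 0 → new bracket [1.292239, 1.600000]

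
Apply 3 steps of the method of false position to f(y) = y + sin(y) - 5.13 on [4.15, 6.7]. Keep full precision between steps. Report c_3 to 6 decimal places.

f(4.150000) = -1.825984, f(6.700000) = 1.974850
step 1: c = 5.375062, f(c) = -0.543288 < 0 → new bracket [5.375062, 6.700000]
step 2: c = 5.660918, f(c) = -0.051962 < 0 → new bracket [5.660918, 6.700000]
step 3: c = 5.687557, f(c) = -0.003472 < 0 → new bracket [5.687557, 6.700000]

5.687557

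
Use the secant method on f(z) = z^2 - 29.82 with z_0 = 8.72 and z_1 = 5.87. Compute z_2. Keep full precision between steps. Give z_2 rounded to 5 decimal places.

5.55219

Secant update: z_(k+1) = z_k − f(z_k)·(z_k − z_(k-1))/(f(z_k) − f(z_(k-1))).
f(z_0) = 46.218400, f(z_1) = 4.636900
z_2 = 5.870000 - (4.636900)·(5.870000 - 8.720000)/(4.636900 - (46.218400)) = 5.552186; f(z_2) = 1.006774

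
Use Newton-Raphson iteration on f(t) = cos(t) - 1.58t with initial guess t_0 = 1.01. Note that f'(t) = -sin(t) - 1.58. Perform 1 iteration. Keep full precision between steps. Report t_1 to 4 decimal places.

0.5716

t_0 = 1.010000: f = -1.063939, f' = -2.426832 → t_1 = 1.010000 - (-1.063939)/(-2.426832) = 0.571593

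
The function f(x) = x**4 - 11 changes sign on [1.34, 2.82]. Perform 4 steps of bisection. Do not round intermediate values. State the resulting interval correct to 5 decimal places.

f(1.340000) = -7.775821, f(2.820000) = 52.240666 (opposite signs)
step 1: m = 2.080000, f(m) = 7.717737 > 0 → root in [1.340000, 2.080000]
step 2: m = 1.710000, f(m) = -2.449639 < 0 → root in [1.710000, 2.080000]
step 3: m = 1.895000, f(m) = 1.895461 > 0 → root in [1.710000, 1.895000]
step 4: m = 1.802500, f(m) = -0.443958 < 0 → root in [1.802500, 1.895000]

[1.80250, 1.89500]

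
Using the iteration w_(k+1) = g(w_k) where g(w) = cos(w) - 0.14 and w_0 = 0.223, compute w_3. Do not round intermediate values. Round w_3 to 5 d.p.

0.72230

w_1 = g(0.223000) = 0.835238
w_2 = g(0.835238) = 0.531001
w_3 = g(0.531001) = 0.722301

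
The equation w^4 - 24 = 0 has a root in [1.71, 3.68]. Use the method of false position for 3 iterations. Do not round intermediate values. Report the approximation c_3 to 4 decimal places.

2.0828

f(1.710000) = -15.449639, f(3.680000) = 159.396598
step 1: c = 1.884072, f(c) = -11.399443 < 0 → new bracket [1.884072, 3.680000]
step 2: c = 2.003937, f(c) = -7.873630 < 0 → new bracket [2.003937, 3.680000]
step 3: c = 2.082832, f(c) = -5.180119 < 0 → new bracket [2.082832, 3.680000]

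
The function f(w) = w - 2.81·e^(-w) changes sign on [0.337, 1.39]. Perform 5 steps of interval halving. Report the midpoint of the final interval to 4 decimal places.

1.0116

f(0.337000) = -1.669084, f(1.390000) = 0.690098 (opposite signs)
step 1: m = 0.863500, f(m) = -0.321431 < 0 → root in [0.863500, 1.390000]
step 2: m = 1.126750, f(m) = 0.216072 > 0 → root in [0.863500, 1.126750]
step 3: m = 0.995125, f(m) = -0.043668 < 0 → root in [0.995125, 1.126750]
step 4: m = 1.060937, f(m) = 0.088309 > 0 → root in [0.995125, 1.060937]
step 5: m = 1.028031, f(m) = 0.022865 > 0 → root in [0.995125, 1.028031]
Midpoint of [0.995125, 1.028031] = 1.011578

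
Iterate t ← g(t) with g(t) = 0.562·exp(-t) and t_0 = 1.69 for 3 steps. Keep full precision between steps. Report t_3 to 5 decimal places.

0.33861

t_1 = g(1.690000) = 0.103700
t_2 = g(0.103700) = 0.506641
t_3 = g(0.506641) = 0.338614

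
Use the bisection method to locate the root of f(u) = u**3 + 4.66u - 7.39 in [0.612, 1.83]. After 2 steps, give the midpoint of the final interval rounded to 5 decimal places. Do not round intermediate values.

f(0.612000) = -4.308859, f(1.830000) = 7.266287 (opposite signs)
step 1: m = 1.221000, f(m) = 0.120177 > 0 → root in [0.612000, 1.221000]
step 2: m = 0.916500, f(m) = -2.349275 < 0 → root in [0.916500, 1.221000]
Midpoint of [0.916500, 1.221000] = 1.068750

1.06875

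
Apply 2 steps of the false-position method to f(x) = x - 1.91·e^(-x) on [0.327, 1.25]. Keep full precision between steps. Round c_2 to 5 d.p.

0.83735

f(0.327000) = -1.050270, f(1.250000) = 0.702776
step 1: c = 0.879980, f(c) = 0.087729 > 0 → new bracket [0.327000, 0.879980]
step 2: c = 0.837351, f(c) = 0.010596 > 0 → new bracket [0.327000, 0.837351]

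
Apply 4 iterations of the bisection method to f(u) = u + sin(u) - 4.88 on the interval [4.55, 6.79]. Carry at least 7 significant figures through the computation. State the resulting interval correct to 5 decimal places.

[5.53000, 5.67000]

f(4.550000) = -1.316844, f(6.790000) = 2.395395 (opposite signs)
step 1: m = 5.670000, f(m) = 0.214525 > 0 → root in [4.550000, 5.670000]
step 2: m = 5.110000, f(m) = -0.691989 < 0 → root in [5.110000, 5.670000]
step 3: m = 5.390000, f(m) = -0.269073 < 0 → root in [5.390000, 5.670000]
step 4: m = 5.530000, f(m) = -0.033966 < 0 → root in [5.530000, 5.670000]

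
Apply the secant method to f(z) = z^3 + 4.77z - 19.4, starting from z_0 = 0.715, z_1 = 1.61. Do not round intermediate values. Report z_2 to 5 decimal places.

2.44628

Secant update: z_(k+1) = z_k − f(z_k)·(z_k − z_(k-1))/(f(z_k) − f(z_(k-1))).
f(z_0) = -15.623924, f(z_1) = -7.547019
z_2 = 1.610000 - (-7.547019)·(1.610000 - 0.715000)/(-7.547019 - (-15.623924)) = 2.446283; f(z_2) = 6.908073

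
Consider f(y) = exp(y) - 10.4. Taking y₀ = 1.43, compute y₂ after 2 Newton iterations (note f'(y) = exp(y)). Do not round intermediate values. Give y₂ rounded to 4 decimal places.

2.4804

y_0 = 1.430000: f = -6.221301, f' = 4.178699 → y_1 = 1.430000 - (-6.221301)/(4.178699) = 2.918813
y_1 = 2.918813: f = 8.119288, f' = 18.519288 → y_2 = 2.918813 - (8.119288)/(18.519288) = 2.480389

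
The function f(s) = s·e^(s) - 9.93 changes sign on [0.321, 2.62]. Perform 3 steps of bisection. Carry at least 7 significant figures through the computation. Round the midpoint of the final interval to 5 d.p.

1.61419

f(0.321000) = -9.487500, f(2.620000) = 26.057596 (opposite signs)
step 1: m = 1.470500, f(m) = -3.531251 < 0 → root in [1.470500, 2.620000]
step 2: m = 2.045250, f(m) = 5.882014 > 0 → root in [1.470500, 2.045250]
step 3: m = 1.757875, f(m) = 0.265849 > 0 → root in [1.470500, 1.757875]
Midpoint of [1.470500, 1.757875] = 1.614188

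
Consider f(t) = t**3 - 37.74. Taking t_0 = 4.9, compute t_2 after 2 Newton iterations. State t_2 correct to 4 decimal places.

f'(t) = 3t**2
t_0 = 4.900000: f = 79.909000, f' = 72.030000 → t_1 = 4.900000 - (79.909000)/(72.030000) = 3.790615
t_1 = 3.790615: f = 16.726446, f' = 43.106287 → t_2 = 3.790615 - (16.726446)/(43.106287) = 3.402587

3.4026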